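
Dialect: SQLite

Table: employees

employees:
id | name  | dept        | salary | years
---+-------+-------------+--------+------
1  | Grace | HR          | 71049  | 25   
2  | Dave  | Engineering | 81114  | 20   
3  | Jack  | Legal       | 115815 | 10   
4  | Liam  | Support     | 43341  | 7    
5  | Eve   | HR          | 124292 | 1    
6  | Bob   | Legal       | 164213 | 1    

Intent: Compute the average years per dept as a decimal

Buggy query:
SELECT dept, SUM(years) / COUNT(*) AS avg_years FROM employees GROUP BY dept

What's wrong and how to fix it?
Bug: SUM(years) and COUNT(*) are both integers; the division truncates the fractional part

Fix: Cast one side to REAL so the division keeps the fractional part

Corrected query:
SELECT dept, SUM(years) * 1.0 / COUNT(*) AS avg_years FROM employees GROUP BY dept

Result:
dept        | avg_years
------------+----------
Engineering | 20       
HR          | 13       
Legal       | 5.5      
Support     | 7        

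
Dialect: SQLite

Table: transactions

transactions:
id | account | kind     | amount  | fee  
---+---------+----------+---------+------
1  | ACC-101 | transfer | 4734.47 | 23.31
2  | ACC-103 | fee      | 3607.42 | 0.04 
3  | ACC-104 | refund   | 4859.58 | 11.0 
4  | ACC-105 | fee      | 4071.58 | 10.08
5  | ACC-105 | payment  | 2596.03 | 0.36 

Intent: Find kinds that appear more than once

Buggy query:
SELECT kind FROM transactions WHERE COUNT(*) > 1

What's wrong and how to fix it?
Bug: COUNT(*) is an aggregate and cannot be used in WHERE

Fix: Group first, then use HAVING for the count condition

Corrected query:
SELECT kind FROM transactions GROUP BY kind HAVING COUNT(*) > 1

Result:
kind
----
fee 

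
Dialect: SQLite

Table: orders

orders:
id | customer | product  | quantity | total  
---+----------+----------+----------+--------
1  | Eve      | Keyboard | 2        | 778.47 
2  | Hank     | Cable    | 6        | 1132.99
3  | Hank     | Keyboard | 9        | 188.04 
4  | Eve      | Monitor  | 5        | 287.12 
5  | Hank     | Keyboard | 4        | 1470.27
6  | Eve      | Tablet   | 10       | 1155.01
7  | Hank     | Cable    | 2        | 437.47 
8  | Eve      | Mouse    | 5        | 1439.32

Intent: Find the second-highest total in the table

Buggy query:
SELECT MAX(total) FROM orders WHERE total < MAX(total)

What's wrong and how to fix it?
Bug: The inner MAX is an aggregate inside WHERE, which is not allowed

Fix: Compute the overall MAX in a subquery, then take MAX of rows below it

Corrected query:
SELECT MAX(total) FROM orders WHERE total < (SELECT MAX(total) FROM orders)

Result:
MAX(total)
----------
1439.32   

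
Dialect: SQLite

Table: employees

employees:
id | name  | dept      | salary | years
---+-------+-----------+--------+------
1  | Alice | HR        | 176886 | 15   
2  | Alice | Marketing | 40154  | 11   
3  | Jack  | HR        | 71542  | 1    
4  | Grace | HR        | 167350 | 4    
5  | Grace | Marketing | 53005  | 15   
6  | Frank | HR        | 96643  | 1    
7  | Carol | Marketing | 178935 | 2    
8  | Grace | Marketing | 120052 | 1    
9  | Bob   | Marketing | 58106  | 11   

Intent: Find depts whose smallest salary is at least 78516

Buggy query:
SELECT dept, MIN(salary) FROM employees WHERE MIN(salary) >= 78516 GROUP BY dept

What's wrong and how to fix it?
Bug: Aggregates like MIN are computed per group after WHERE runs

Fix: Replace WHERE with HAVING after the GROUP BY

Corrected query:
SELECT dept, MIN(salary) FROM employees GROUP BY dept HAVING MIN(salary) >= 78516

Result:
(no rows)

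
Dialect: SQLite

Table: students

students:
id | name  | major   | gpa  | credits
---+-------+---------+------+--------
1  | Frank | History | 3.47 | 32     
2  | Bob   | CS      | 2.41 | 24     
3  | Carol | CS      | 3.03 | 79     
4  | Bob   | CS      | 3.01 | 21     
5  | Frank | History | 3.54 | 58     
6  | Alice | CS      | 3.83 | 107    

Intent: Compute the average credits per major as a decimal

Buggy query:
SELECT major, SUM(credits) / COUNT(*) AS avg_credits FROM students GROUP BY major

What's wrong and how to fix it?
Bug: Both operands are integers, so '/' performs integer division and truncates

Fix: Cast one side to REAL so the division keeps the fractional part

Corrected query:
SELECT major, SUM(credits) * 1.0 / COUNT(*) AS avg_credits FROM students GROUP BY major

Result:
major   | avg_credits
--------+------------
CS      | 57.75      
History | 45         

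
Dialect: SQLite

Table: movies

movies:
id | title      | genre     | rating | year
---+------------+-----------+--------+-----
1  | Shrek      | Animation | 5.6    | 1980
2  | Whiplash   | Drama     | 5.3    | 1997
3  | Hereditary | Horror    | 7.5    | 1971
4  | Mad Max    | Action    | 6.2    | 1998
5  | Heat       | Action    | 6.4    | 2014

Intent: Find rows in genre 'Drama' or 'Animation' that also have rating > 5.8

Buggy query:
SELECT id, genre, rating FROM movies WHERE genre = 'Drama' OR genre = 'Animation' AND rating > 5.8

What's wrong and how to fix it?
Bug: Without parentheses, AND is evaluated before OR, so the rating filter only applies to the 'Animation' branch

Fix: Group the OR with parentheses (or use IN), then AND the threshold

Corrected query:
SELECT id, genre, rating FROM movies WHERE (genre = 'Drama' OR genre = 'Animation') AND rating > 5.8

Result:
(no rows)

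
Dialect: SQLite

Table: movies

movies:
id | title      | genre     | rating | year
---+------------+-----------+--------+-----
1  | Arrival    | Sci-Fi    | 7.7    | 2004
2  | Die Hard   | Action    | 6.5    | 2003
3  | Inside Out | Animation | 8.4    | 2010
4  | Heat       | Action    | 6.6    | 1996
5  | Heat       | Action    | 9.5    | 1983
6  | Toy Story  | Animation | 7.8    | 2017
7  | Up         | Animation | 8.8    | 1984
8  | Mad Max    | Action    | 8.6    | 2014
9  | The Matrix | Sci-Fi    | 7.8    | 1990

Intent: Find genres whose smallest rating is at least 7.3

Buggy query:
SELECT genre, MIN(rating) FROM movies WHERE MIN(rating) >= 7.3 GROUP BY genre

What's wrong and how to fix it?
Bug: MIN() in WHERE is a misuse of aggregate

Fix: Use HAVING for the per-group MIN condition

Corrected query:
SELECT genre, MIN(rating) FROM movies GROUP BY genre HAVING MIN(rating) >= 7.3

Result:
genre     | MIN(rating)
----------+------------
Animation | 7.8        
Sci-Fi    | 7.7        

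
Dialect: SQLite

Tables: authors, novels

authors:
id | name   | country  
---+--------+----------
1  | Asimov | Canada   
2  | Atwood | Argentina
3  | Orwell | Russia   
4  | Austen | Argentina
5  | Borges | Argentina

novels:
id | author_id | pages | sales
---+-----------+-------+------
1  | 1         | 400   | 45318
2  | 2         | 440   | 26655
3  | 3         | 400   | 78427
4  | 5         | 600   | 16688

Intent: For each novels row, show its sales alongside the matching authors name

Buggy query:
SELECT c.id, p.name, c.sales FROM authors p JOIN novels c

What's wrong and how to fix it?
Bug: JOIN with no ON clause produces a cartesian product; every novels row pairs with every authors row

Fix: Specify the join condition linking the foreign key to the parent id

Corrected query:
SELECT c.id, p.name, c.sales FROM authors p JOIN novels c ON c.author_id = p.id

Result:
id | name   | sales
---+--------+------
1  | Asimov | 45318
2  | Atwood | 26655
3  | Orwell | 78427
4  | Borges | 16688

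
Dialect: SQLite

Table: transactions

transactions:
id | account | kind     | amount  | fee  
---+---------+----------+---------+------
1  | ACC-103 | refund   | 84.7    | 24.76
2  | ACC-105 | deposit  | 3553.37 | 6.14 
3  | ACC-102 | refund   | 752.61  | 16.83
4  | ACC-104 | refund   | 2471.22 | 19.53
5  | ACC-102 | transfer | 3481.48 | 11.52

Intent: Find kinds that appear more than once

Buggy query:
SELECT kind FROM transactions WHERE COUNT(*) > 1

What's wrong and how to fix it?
Bug: COUNT(*) is an aggregate and cannot be used in WHERE

Fix: GROUP BY kind, then filter groups with HAVING COUNT(*) > 1

Corrected query:
SELECT kind FROM transactions GROUP BY kind HAVING COUNT(*) > 1

Result:
kind  
------
refund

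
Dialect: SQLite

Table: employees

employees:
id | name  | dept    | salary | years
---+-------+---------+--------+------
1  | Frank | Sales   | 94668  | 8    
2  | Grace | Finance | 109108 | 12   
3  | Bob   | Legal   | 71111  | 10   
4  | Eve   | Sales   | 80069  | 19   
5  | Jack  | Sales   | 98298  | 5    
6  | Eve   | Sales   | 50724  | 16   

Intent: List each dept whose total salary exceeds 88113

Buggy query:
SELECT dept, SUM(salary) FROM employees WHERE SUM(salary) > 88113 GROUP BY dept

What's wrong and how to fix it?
Bug: SUM(salary) is an aggregate, but WHERE filters rows before aggregation

Fix: Use HAVING (which filters groups after aggregation) instead of WHERE

Corrected query:
SELECT dept, SUM(salary) FROM employees GROUP BY dept HAVING SUM(salary) > 88113

Result:
dept    | SUM(salary)
--------+------------
Finance | 109108     
Sales   | 323759     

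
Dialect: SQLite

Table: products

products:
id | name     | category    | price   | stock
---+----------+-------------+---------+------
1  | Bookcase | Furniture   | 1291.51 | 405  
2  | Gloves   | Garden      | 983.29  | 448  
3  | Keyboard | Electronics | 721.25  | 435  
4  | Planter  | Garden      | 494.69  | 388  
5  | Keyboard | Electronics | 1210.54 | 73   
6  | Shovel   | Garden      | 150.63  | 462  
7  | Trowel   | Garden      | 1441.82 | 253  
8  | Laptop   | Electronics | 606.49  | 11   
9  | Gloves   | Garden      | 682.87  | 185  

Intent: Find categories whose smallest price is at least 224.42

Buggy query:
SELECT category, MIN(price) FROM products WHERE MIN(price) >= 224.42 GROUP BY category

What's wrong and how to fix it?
Bug: MIN() in WHERE is a misuse of aggregate

Fix: Use HAVING for the per-group MIN condition

Corrected query:
SELECT category, MIN(price) FROM products GROUP BY category HAVING MIN(price) >= 224.42

Result:
category    | MIN(price)
------------+-----------
Electronics | 606.49    
Furniture   | 1291.51   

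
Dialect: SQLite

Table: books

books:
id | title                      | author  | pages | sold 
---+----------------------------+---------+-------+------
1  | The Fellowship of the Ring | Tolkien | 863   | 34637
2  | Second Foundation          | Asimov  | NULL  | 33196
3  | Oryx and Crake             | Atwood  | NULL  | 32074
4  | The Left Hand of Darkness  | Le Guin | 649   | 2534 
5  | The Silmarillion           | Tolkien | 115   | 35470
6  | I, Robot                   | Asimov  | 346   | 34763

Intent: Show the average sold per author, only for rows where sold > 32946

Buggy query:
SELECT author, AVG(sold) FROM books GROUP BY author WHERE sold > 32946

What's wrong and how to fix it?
Bug: Row-level WHERE must come before GROUP BY in the clause order

Fix: Place WHERE between FROM and GROUP BY

Corrected query:
SELECT author, AVG(sold) FROM books WHERE sold > 32946 GROUP BY author

Result:
author  | AVG(sold)
--------+----------
Asimov  | 33979.5  
Tolkien | 35053.5  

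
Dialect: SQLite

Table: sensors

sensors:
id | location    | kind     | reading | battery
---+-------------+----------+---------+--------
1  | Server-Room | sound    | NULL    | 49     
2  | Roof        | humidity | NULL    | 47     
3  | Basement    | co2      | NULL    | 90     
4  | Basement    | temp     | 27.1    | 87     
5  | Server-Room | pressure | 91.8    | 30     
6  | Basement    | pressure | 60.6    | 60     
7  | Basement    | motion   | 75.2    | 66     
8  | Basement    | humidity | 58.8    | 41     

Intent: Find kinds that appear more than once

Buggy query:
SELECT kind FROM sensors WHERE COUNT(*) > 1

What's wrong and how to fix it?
Bug: WHERE can't reference COUNT(*); aggregates are computed after WHERE

Fix: Group first, then use HAVING for the count condition

Corrected query:
SELECT kind FROM sensors GROUP BY kind HAVING COUNT(*) > 1

Result:
kind    
--------
humidity
pressure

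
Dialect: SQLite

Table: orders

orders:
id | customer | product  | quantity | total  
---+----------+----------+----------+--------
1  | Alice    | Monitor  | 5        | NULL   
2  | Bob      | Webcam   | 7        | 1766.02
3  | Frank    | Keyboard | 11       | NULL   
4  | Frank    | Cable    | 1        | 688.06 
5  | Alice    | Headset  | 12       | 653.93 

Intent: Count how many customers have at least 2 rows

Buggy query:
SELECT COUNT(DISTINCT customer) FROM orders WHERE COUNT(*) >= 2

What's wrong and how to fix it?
Bug: WHERE filters individual rows, not groups, so a group-level COUNT is invalid there

Fix: Group first with HAVING COUNT(*) >= 2, then COUNT the resulting groups

Corrected query:
SELECT COUNT(*) FROM (SELECT customer FROM orders GROUP BY customer HAVING COUNT(*) >= 2)

Result:
COUNT(*)
--------
2       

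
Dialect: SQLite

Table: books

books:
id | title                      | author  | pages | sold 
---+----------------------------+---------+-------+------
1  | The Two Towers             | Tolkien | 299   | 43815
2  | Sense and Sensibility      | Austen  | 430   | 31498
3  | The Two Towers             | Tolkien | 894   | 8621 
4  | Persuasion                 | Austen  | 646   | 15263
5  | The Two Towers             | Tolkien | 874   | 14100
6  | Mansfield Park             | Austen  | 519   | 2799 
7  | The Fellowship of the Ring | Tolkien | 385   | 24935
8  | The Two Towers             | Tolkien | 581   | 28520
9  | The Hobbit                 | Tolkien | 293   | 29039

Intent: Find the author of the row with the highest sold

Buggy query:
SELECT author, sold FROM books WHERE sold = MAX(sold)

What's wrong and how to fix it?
Bug: MAX(sold) is an aggregate and cannot be used directly in WHERE

Fix: Wrap MAX in a scalar subquery so WHERE compares against a single value

Corrected query:
SELECT author, sold FROM books WHERE sold = (SELECT MAX(sold) FROM books)

Result:
author  | sold 
--------+------
Tolkien | 43815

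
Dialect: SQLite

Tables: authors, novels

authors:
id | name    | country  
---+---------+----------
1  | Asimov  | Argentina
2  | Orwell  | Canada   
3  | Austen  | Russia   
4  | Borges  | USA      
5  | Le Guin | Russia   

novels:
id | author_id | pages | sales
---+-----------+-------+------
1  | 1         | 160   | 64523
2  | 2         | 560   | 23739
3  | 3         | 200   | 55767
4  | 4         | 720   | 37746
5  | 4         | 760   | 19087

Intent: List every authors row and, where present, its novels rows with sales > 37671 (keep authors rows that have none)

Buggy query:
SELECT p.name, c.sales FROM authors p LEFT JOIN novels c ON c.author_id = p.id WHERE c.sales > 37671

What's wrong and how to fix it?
Bug: Filtering c.sales in WHERE discards the NULL rows produced by LEFT JOIN, turning it into an inner join

Fix: Move the right-table condition into the ON clause so unmatched parents are kept

Corrected query:
SELECT p.name, c.sales FROM authors p LEFT JOIN novels c ON c.author_id = p.id AND c.sales > 37671

Result:
name    | sales
--------+------
Asimov  | 64523
Orwell  | NULL 
Austen  | 55767
Borges  | 37746
Le Guin | NULL 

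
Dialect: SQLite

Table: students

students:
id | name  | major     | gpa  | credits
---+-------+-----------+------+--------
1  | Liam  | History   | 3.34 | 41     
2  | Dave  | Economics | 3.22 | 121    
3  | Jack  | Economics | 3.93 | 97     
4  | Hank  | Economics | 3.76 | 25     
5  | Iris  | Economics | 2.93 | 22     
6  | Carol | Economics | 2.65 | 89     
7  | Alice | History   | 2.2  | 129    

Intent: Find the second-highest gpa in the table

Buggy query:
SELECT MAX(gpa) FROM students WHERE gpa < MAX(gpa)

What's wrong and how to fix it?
Bug: MAX(gpa) on the right of the comparison is an aggregate-in-WHERE error

Fix: Put the inner MAX in a scalar subquery

Corrected query:
SELECT MAX(gpa) FROM students WHERE gpa < (SELECT MAX(gpa) FROM students)

Result:
MAX(gpa)
--------
3.76    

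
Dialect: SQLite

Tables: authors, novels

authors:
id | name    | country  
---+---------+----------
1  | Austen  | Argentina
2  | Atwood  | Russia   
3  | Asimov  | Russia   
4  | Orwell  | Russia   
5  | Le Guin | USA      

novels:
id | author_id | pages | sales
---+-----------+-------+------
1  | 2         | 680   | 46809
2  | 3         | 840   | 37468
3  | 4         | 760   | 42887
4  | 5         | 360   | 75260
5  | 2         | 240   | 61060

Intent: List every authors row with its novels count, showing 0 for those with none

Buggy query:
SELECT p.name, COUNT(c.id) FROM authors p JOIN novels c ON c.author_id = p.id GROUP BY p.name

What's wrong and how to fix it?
Bug: An inner join excludes parents with zero children

Fix: Switch to LEFT JOIN to retain unmatched parent rows

Corrected query:
SELECT p.name, COUNT(c.id) FROM authors p LEFT JOIN novels c ON c.author_id = p.id GROUP BY p.name

Result:
name    | COUNT(c.id)
--------+------------
Asimov  | 1          
Atwood  | 2          
Austen  | 0          
Le Guin | 1          
Orwell  | 1          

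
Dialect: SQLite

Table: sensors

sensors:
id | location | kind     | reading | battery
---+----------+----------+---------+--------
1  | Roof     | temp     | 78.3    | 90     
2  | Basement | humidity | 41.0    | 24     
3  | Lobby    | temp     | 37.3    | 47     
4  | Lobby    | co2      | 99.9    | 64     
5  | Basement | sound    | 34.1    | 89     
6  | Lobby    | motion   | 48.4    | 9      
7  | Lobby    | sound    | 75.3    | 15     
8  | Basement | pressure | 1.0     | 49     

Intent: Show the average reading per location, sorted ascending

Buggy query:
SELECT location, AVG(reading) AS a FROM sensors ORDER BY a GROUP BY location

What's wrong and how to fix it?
Bug: GROUP BY must precede ORDER BY

Fix: Move ORDER BY to the end, after GROUP BY

Corrected query:
SELECT location, AVG(reading) AS a FROM sensors GROUP BY location ORDER BY a

Result:
location | a        
---------+----------
Basement | 25.366667
Lobby    | 65.225   
Roof     | 78.3     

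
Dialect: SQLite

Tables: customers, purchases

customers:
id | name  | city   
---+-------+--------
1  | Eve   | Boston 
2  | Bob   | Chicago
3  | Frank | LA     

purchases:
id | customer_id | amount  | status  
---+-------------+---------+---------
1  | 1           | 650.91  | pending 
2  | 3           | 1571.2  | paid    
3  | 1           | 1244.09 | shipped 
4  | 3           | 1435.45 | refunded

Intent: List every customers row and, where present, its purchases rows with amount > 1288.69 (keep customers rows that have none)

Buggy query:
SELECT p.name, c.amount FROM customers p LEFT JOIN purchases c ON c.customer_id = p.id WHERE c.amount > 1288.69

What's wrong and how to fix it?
Bug: A WHERE condition on the right-hand table after LEFT JOIN drops unmatched parents

Fix: Move the right-table condition into the ON clause so unmatched parents are kept

Corrected query:
SELECT p.name, c.amount FROM customers p LEFT JOIN purchases c ON c.customer_id = p.id AND c.amount > 1288.69

Result:
name  | amount 
------+--------
Eve   | NULL   
Bob   | NULL   
Frank | 1435.45
Frank | 1571.2 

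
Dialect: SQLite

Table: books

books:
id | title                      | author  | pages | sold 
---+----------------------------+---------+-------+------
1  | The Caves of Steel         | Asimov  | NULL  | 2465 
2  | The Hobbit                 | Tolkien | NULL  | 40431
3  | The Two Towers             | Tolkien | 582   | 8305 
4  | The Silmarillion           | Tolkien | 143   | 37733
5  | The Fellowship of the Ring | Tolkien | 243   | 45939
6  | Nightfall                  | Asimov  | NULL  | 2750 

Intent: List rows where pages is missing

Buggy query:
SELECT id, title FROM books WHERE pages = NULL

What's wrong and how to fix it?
Bug: Comparing to NULL with '=' never matches; NULL = NULL is unknown, not true

Fix: Replace '= NULL' with 'IS NULL'

Corrected query:
SELECT id, title FROM books WHERE pages IS NULL

Result:
id | title             
---+-------------------
1  | The Caves of Steel
2  | The Hobbit        
6  | Nightfall         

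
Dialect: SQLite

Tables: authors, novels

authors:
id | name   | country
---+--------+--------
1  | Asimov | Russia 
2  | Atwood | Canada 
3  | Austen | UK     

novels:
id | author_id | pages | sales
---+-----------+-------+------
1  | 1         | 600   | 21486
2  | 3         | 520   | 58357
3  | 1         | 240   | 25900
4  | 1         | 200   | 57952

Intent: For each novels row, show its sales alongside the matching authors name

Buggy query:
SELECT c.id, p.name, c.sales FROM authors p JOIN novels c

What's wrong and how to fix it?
Bug: Missing join condition: each novels row is matched to all authors rows instead of just its own

Fix: Add ON c.author_id = p.id to the JOIN

Corrected query:
SELECT c.id, p.name, c.sales FROM authors p JOIN novels c ON c.author_id = p.id

Result:
id | name   | sales
---+--------+------
1  | Asimov | 21486
2  | Austen | 58357
3  | Asimov | 25900
4  | Asimov | 57952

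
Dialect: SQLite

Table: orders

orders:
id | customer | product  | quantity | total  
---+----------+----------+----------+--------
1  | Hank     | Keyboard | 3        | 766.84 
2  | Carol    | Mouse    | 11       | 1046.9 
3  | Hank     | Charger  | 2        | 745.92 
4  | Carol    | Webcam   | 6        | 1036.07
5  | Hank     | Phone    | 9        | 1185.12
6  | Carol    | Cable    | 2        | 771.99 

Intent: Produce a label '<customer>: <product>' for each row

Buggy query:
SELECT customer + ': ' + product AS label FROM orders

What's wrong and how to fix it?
Bug: SQLite uses || for string concatenation; + coerces text to numbers (yielding 0)

Fix: Use the || operator for string concatenation

Corrected query:
SELECT customer || ': ' || product AS label FROM orders

Result:
label         
--------------
Hank: Keyboard
Carol: Mouse  
Hank: Charger 
Carol: Webcam 
Hank: Phone   
Carol: Cable  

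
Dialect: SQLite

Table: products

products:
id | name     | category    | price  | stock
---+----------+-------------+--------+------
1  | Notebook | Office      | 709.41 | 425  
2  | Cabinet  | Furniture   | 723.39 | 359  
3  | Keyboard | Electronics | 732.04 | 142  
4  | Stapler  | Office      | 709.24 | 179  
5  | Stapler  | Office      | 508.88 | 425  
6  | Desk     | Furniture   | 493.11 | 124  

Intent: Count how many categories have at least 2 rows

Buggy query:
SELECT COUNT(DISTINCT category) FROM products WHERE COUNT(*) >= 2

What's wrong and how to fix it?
Bug: WHERE filters individual rows, not groups, so a group-level COUNT is invalid there

Fix: Use a subquery that GROUPs and filters with HAVING, then count its rows

Corrected query:
SELECT COUNT(*) FROM (SELECT category FROM products GROUP BY category HAVING COUNT(*) >= 2)

Result:
COUNT(*)
--------
2       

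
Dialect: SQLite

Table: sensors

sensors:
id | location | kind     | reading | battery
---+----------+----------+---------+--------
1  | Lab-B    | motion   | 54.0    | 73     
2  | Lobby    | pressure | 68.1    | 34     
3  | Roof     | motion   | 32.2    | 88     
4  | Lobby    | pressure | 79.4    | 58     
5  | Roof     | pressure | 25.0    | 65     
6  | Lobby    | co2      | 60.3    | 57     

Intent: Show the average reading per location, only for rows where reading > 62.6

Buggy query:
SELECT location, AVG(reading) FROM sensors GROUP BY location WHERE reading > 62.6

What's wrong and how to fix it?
Bug: Row-level WHERE must come before GROUP BY in the clause order

Fix: Move the WHERE clause before GROUP BY

Corrected query:
SELECT location, AVG(reading) FROM sensors WHERE reading > 62.6 GROUP BY location

Result:
location | AVG(reading)
---------+-------------
Lobby    | 73.75       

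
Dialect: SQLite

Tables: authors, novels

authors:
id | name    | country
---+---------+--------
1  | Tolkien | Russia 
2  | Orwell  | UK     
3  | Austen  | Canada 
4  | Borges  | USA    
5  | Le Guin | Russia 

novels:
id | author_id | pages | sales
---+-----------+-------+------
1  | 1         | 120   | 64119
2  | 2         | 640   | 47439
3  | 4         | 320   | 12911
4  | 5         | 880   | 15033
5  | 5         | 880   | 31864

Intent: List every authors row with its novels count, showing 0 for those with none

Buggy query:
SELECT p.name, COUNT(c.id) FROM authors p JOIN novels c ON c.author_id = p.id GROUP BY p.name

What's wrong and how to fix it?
Bug: INNER JOIN drops authors rows that have no matching novels rows

Fix: Switch to LEFT JOIN to retain unmatched parent rows

Corrected query:
SELECT p.name, COUNT(c.id) FROM authors p LEFT JOIN novels c ON c.author_id = p.id GROUP BY p.name

Result:
name    | COUNT(c.id)
--------+------------
Austen  | 0          
Borges  | 1          
Le Guin | 2          
Orwell  | 1          
Tolkien | 1          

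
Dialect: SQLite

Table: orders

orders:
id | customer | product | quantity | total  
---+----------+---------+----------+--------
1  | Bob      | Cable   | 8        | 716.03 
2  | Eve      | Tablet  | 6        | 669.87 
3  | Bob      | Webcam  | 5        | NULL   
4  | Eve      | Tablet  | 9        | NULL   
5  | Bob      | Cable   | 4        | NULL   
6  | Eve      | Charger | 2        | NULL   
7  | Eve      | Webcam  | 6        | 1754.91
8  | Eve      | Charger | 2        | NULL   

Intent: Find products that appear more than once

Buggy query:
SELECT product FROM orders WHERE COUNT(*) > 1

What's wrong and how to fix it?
Bug: WHERE can't reference COUNT(*); aggregates are computed after WHERE

Fix: GROUP BY product, then filter groups with HAVING COUNT(*) > 1

Corrected query:
SELECT product FROM orders GROUP BY product HAVING COUNT(*) > 1

Result:
product
-------
Cable  
Charger
Tablet 
Webcam 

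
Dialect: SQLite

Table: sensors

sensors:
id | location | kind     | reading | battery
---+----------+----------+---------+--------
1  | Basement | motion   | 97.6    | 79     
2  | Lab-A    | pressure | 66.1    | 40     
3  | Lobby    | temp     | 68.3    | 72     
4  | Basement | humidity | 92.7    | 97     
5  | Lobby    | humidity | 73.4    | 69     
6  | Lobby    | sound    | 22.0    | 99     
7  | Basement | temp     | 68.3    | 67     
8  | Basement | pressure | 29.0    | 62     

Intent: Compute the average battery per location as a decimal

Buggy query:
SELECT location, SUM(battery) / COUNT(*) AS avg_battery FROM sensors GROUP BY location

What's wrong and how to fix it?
Bug: Both operands are integers, so '/' performs integer division and truncates

Fix: Multiply by 1.0 (or CAST to REAL) to force floating-point division

Corrected query:
SELECT location, SUM(battery) * 1.0 / COUNT(*) AS avg_battery FROM sensors GROUP BY location

Result:
location | avg_battery
---------+------------
Basement | 76.25      
Lab-A    | 40         
Lobby    | 80         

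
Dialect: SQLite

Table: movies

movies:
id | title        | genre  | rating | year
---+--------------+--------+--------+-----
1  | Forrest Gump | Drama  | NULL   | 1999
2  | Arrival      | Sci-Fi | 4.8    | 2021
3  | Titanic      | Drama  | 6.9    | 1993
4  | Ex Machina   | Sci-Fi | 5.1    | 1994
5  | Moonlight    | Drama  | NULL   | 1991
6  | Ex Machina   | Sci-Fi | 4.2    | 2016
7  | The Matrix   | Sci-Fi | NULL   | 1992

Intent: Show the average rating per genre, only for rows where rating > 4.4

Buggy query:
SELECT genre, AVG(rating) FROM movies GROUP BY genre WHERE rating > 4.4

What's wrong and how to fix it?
Bug: Row-level WHERE must come before GROUP BY in the clause order

Fix: Place WHERE between FROM and GROUP BY

Corrected query:
SELECT genre, AVG(rating) FROM movies WHERE rating > 4.4 GROUP BY genre

Result:
genre  | AVG(rating)
-------+------------
Drama  | 6.9        
Sci-Fi | 4.95       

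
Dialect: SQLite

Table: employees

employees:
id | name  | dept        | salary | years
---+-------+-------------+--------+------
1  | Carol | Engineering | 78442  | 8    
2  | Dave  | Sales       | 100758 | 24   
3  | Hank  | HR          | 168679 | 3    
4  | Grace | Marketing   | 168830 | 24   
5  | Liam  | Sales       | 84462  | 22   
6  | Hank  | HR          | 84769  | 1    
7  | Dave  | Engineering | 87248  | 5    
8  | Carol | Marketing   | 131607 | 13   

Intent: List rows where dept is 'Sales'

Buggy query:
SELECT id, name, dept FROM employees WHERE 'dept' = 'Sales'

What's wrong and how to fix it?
Bug: 'dept' in single quotes is a string literal, not the column; the comparison is literal-vs-literal and never true

Fix: Remove the quotes around the column name (or use double quotes for an identifier)

Corrected query:
SELECT id, name, dept FROM employees WHERE dept = 'Sales'

Result:
id | name | dept 
---+------+------
2  | Dave | Sales
5  | Liam | Sales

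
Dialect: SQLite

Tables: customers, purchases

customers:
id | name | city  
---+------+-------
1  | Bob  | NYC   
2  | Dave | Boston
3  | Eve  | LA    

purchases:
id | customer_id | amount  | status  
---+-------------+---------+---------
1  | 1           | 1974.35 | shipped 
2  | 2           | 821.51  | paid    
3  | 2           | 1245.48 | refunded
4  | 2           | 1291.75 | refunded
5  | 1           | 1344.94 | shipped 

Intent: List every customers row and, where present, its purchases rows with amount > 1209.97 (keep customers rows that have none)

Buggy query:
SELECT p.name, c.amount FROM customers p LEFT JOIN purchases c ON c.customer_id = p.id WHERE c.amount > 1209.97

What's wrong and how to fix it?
Bug: A WHERE condition on the right-hand table after LEFT JOIN drops unmatched parents

Fix: Put 'c.amount > 1209.97' in the JOIN's ON clause instead of WHERE

Corrected query:
SELECT p.name, c.amount FROM customers p LEFT JOIN purchases c ON c.customer_id = p.id AND c.amount > 1209.97

Result:
name | amount 
-----+--------
Bob  | 1344.94
Bob  | 1974.35
Dave | 1245.48
Dave | 1291.75
Eve  | NULL   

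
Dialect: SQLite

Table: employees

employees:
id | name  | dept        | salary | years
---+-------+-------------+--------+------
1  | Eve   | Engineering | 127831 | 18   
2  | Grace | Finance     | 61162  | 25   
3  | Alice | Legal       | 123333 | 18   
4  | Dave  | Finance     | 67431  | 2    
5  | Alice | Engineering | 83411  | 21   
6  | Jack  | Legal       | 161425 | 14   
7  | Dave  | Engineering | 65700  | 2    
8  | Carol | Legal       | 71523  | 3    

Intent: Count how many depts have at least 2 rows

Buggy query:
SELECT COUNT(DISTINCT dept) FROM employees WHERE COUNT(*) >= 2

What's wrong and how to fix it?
Bug: COUNT(*) cannot appear in WHERE; the per-group count doesn't exist yet

Fix: Use a subquery that GROUPs and filters with HAVING, then count its rows

Corrected query:
SELECT COUNT(*) FROM (SELECT dept FROM employees GROUP BY dept HAVING COUNT(*) >= 2)

Result:
COUNT(*)
--------
3       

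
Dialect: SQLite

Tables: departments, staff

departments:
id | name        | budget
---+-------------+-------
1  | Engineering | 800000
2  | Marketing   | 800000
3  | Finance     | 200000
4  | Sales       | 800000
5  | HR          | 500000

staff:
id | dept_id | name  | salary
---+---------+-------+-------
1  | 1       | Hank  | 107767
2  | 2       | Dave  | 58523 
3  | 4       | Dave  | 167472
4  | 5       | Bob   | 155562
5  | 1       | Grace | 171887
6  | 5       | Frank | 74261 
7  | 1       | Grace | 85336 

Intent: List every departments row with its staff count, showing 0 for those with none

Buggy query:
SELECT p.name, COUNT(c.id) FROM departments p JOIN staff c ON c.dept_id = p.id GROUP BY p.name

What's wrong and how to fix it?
Bug: An inner join excludes parents with zero children

Fix: Use LEFT JOIN so parents without children still appear (COUNT(c.id) gives 0)

Corrected query:
SELECT p.name, COUNT(c.id) FROM departments p LEFT JOIN staff c ON c.dept_id = p.id GROUP BY p.name

Result:
name        | COUNT(c.id)
------------+------------
Engineering | 3          
Finance     | 0          
HR          | 2          
Marketing   | 1          
Sales       | 1          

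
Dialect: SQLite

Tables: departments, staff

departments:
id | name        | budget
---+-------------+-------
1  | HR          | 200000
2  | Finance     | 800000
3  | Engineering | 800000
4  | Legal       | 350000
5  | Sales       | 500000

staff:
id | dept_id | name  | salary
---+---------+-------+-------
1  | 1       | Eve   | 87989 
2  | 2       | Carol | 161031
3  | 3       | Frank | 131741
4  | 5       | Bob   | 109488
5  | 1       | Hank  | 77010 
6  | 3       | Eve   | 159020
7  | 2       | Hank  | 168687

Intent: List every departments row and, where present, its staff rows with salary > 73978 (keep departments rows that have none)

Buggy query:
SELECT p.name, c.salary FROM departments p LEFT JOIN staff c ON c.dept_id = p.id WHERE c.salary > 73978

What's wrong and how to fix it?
Bug: A WHERE condition on the right-hand table after LEFT JOIN drops unmatched parents

Fix: Move the right-table condition into the ON clause so unmatched parents are kept

Corrected query:
SELECT p.name, c.salary FROM departments p LEFT JOIN staff c ON c.dept_id = p.id AND c.salary > 73978

Result:
name        | salary
------------+-------
HR          | 77010 
HR          | 87989 
Finance     | 161031
Finance     | 168687
Engineering | 131741
Engineering | 159020
Legal       | NULL  
Sales       | 109488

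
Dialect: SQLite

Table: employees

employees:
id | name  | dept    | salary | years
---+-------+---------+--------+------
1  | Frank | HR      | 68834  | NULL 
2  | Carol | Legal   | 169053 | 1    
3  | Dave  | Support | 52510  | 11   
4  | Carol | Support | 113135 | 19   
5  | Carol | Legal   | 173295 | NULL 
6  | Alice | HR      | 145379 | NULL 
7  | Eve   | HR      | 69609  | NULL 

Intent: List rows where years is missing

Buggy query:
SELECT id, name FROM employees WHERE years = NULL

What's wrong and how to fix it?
Bug: Comparing to NULL with '=' never matches; NULL = NULL is unknown, not true

Fix: Replace '= NULL' with 'IS NULL'

Corrected query:
SELECT id, name FROM employees WHERE years IS NULL

Result:
id | name 
---+------
1  | Frank
5  | Carol
6  | Alice
7  | Eve  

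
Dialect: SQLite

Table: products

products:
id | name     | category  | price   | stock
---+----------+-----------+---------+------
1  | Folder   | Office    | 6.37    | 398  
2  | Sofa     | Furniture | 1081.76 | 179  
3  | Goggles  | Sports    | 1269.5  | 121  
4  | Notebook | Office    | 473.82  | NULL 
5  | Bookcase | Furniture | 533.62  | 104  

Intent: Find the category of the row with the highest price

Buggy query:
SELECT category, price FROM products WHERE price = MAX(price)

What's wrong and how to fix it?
Bug: WHERE is evaluated per row; an aggregate over the whole table isn't defined there

Fix: Use a subquery: WHERE price = (SELECT MAX(price) FROM products)

Corrected query:
SELECT category, price FROM products WHERE price = (SELECT MAX(price) FROM products)

Result:
category | price 
---------+-------
Sports   | 1269.5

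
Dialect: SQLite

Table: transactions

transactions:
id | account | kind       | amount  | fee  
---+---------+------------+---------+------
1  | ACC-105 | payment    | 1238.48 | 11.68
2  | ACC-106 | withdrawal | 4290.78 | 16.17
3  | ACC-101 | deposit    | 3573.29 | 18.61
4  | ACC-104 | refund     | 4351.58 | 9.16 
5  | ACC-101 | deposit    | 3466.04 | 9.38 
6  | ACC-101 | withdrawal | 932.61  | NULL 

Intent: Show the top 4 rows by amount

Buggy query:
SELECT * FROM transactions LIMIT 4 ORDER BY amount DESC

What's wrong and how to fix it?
Bug: ORDER BY cannot follow LIMIT; LIMIT is the final clause

Fix: Sort with ORDER BY, then apply LIMIT

Corrected query:
SELECT * FROM transactions ORDER BY amount DESC LIMIT 4

Result:
id | account | kind       | amount  | fee  
---+---------+------------+---------+------
4  | ACC-104 | refund     | 4351.58 | 9.16 
2  | ACC-106 | withdrawal | 4290.78 | 16.17
3  | ACC-101 | deposit    | 3573.29 | 18.61
5  | ACC-101 | deposit    | 3466.04 | 9.38 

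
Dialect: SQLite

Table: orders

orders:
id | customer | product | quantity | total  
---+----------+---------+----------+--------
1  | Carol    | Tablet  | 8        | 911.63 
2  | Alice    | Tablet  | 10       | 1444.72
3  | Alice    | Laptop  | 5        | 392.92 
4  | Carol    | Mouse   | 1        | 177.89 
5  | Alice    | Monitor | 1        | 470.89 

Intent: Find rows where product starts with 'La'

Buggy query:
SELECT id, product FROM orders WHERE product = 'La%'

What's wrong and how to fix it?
Bug: Wildcards only work with LIKE; '=' treats '%' as a literal character

Fix: Use LIKE for wildcard pattern matching

Corrected query:
SELECT id, product FROM orders WHERE product LIKE 'La%'

Result:
id | product
---+--------
3  | Laptop 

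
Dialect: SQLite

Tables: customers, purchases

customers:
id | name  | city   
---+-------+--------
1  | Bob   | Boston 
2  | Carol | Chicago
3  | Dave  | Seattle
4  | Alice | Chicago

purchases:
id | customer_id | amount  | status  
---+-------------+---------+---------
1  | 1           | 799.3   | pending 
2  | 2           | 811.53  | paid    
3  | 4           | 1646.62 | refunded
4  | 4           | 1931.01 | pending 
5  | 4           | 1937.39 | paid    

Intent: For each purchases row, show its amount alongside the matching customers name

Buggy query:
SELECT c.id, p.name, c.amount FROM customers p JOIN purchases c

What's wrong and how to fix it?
Bug: JOIN with no ON clause produces a cartesian product; every purchases row pairs with every customers row

Fix: Specify the join condition linking the foreign key to the parent id

Corrected query:
SELECT c.id, p.name, c.amount FROM customers p JOIN purchases c ON c.customer_id = p.id

Result:
id | name  | amount 
---+-------+--------
1  | Bob   | 799.3  
2  | Carol | 811.53 
3  | Alice | 1646.62
4  | Alice | 1931.01
5  | Alice | 1937.39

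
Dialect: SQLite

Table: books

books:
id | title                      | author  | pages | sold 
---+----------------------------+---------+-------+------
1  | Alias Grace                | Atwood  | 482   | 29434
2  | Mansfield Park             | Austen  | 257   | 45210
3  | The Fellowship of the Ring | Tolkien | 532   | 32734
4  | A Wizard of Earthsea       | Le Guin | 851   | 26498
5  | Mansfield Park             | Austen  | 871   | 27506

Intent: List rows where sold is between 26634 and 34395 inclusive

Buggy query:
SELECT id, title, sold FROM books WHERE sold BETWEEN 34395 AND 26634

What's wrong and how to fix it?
Bug: The bounds are reversed; BETWEEN a AND b requires a <= b to match anything

Fix: Swap the bounds so the smaller value comes first

Corrected query:
SELECT id, title, sold FROM books WHERE sold BETWEEN 26634 AND 34395

Result:
id | title                      | sold 
---+----------------------------+------
1  | Alias Grace                | 29434
3  | The Fellowship of the Ring | 32734
5  | Mansfield Park             | 27506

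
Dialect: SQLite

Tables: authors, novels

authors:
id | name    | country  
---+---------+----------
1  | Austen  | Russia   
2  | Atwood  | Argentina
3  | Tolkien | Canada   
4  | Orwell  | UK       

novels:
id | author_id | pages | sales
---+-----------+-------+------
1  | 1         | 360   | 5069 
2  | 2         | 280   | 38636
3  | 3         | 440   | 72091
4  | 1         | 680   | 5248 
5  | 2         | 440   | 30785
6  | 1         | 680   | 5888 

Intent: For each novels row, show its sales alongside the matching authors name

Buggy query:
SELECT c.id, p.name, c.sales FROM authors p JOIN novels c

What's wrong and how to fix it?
Bug: Missing join condition: each novels row is matched to all authors rows instead of just its own

Fix: Add ON c.author_id = p.id to the JOIN

Corrected query:
SELECT c.id, p.name, c.sales FROM authors p JOIN novels c ON c.author_id = p.id

Result:
id | name    | sales
---+---------+------
1  | Austen  | 5069 
2  | Atwood  | 38636
3  | Tolkien | 72091
4  | Austen  | 5248 
5  | Atwood  | 30785
6  | Austen  | 5888 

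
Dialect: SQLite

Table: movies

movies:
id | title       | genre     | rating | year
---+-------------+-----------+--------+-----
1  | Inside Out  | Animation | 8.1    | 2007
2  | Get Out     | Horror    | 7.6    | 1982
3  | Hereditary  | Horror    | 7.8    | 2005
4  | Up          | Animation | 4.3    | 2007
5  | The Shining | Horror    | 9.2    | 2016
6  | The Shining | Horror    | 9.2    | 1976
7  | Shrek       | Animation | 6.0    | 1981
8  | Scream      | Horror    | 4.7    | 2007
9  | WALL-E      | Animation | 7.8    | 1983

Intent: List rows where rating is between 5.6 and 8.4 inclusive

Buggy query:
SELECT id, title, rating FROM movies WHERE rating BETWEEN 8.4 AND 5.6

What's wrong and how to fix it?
Bug: BETWEEN expects the lower bound first; with 8.4 AND 5.6 the range is empty

Fix: Write BETWEEN 5.6 AND 8.4

Corrected query:
SELECT id, title, rating FROM movies WHERE rating BETWEEN 5.6 AND 8.4

Result:
id | title      | rating
---+------------+-------
1  | Inside Out | 8.1   
2  | Get Out    | 7.6   
3  | Hereditary | 7.8   
7  | Shrek      | 6     
9  | WALL-E     | 7.8   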